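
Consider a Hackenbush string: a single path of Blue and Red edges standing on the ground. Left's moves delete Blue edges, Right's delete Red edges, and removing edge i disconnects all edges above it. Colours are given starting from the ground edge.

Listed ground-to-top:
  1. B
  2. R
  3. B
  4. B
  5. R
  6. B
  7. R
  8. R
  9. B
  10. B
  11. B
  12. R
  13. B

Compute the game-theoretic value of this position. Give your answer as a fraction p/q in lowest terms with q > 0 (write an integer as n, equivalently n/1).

1 of 13 · B · max L 0 · min R +∞ gives 1
2 of 13 · BR · max L 0 · min R 1 gives 1/2
3 of 13 · BRB · max L 1/2 · min R 1 gives 3/4
4 of 13 · BRBB · max L 3/4 · min R 1 gives 7/8
5 of 13 · BRBBR · max L 3/4 · min R 7/8 gives 13/16
6 of 13 · BRBBRB · max L 13/16 · min R 7/8 gives 27/32
7 of 13 · BRBBRBR · max L 13/16 · min R 27/32 gives 53/64
8 of 13 · BRBBRBRR · max L 13/16 · min R 53/64 gives 105/128
9 of 13 · BRBBRBRRB · max L 105/128 · min R 53/64 gives 211/256
10 of 13 · BRBBRBRRBB · max L 211/256 · min R 53/64 gives 423/512
11 of 13 · BRBBRBRRBBB · max L 423/512 · min R 53/64 gives 847/1024
12 of 13 · BRBBRBRRBBBR · max L 423/512 · min R 847/1024 gives 1693/2048
13 of 13 · BRBBRBRRBBBRB · max L 1693/2048 · min R 847/1024 gives 3387/4096

3387/4096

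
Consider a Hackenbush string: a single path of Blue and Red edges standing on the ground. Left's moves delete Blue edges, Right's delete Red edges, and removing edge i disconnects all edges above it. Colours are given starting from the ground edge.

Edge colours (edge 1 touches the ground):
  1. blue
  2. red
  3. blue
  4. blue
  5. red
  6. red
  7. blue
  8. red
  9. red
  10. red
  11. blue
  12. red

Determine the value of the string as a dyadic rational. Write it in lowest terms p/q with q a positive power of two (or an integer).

Build g(s[:k]) for k = 1..12, string s = blue red blue blue red red blue red red red blue red.
1 of 12 · b · max L 0 · min R +∞ → 1
2 of 12 · br · max L 0 · min R 1 → 1/2
3 of 12 · brb · max L 1/2 · min R 1 → 3/4
4 of 12 · brbb · max L 3/4 · min R 1 → 7/8
5 of 12 · brbbr · max L 3/4 · min R 7/8 → 13/16
6 of 12 · brbbrr · max L 3/4 · min R 13/16 → 25/32
7 of 12 · brbbrrb · max L 25/32 · min R 13/16 → 51/64
8 of 12 · brbbrrbr · max L 25/32 · min R 51/64 → 101/128
9 of 12 · brbbrrbrr · max L 25/32 · min R 101/128 → 201/256
10 of 12 · brbbrrbrrr · max L 25/32 · min R 201/256 → 401/512
11 of 12 · brbbrrbrrrb · max L 401/512 · min R 201/256 → 803/1024
12 of 12 · brbbrrbrrrbr · max L 401/512 · min R 803/1024 → 1605/2048

1605/2048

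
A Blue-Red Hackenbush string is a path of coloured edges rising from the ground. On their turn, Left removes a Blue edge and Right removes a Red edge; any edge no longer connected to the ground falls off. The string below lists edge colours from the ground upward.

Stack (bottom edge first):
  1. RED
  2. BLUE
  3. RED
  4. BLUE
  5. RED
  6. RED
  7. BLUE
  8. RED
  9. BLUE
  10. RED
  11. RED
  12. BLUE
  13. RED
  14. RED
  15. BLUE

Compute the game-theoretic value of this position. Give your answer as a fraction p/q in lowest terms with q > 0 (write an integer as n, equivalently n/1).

-11629/16384

value_1 [R]  L=[none]  R=[0]  → -1
value_2 [RB]  L=[-1]  R=[0]  → -1/2
value_3 [RBR]  L=[-1]  R=[-1/2; 0]  → -3/4
value_4 [RBRB]  L=[-1; -3/4]  R=[-1/2; 0]  → -5/8
value_5 [RBRBR]  L=[-1; -3/4]  R=[-5/8; -1/2; 0]  → -11/16
value_6 [RBRBRR]  L=[-1; -3/4]  R=[-11/16; -5/8; -1/2; 0]  → -23/32
value_7 [RBRBRRB]  L=[-1; -3/4; -23/32]  R=[-11/16; -5/8; -1/2; 0]  → -45/64
value_8 [RBRBRRBR]  L=[-1; -3/4; -23/32]  R=[-45/64; -11/16; -5/8; -1/2; 0]  → -91/128
value_9 [RBRBRRBRB]  L=[-1; -3/4; -23/32; -91/128]  R=[-45/64; -11/16; -5/8; -1/2; 0]  → -181/256
value_10 [RBRBRRBRBR]  L=[-1; -3/4; -23/32; -91/128]  R=[-181/256; -45/64; -11/16; -5/8; -1/2; 0]  → -363/512
value_11 [RBRBRRBRBRR]  L=[-1; -3/4; -23/32; -91/128]  R=[-363/512; -181/256; -45/64; -11/16; -5/8; -1/2; 0]  → -727/1024
value_12 [RBRBRRBRBRRB]  L=[-1; -3/4; -23/32; -91/128; -727/1024]  R=[-363/512; -181/256; -45/64; -11/16; -5/8; -1/2; 0]  → -1453/2048
value_13 [RBRBRRBRBRRBR]  L=[-1; -3/4; -23/32; -91/128; -727/1024]  R=[-1453/2048; -363/512; -181/256; -45/64; -11/16; -5/8; -1/2; 0]  → -2907/4096
value_14 [RBRBRRBRBRRBRR]  L=[-1; -3/4; -23/32; -91/128; -727/1024]  R=[-2907/4096; -1453/2048; -363/512; -181/256; -45/64; -11/16; -5/8; -1/2; 0]  → -5815/8192
value_15 [RBRBRRBRBRRBRRB]  L=[-1; -3/4; -23/32; -91/128; -727/1024; -5815/8192]  R=[-2907/4096; -1453/2048; -363/512; -181/256; -45/64; -11/16; -5/8; -1/2; 0]  → -11629/16384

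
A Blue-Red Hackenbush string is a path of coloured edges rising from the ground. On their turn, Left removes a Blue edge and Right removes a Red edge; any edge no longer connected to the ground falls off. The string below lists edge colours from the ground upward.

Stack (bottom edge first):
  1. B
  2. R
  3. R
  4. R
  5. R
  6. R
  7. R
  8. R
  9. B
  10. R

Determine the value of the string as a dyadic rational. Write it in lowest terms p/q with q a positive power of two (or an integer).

Recurse on prefixes of the 10-edge string B R R R R R R R B R:
v(B) = { 0 | — } => 1
v(BR) = { 0 | 1 } => 1/2
v(BRR) = { 0 | 1/2 1 } => 1/4
v(BRRR) = { 0 | 1/4 1/2 1 } => 1/8
v(BRRRR) = { 0 | 1/8 1/4 1/2 1 } => 1/16
v(BRRRRR) = { 0 | 1/16 1/8 1/4 1/2 1 } => 1/32
v(BRRRRRR) = { 0 | 1/32 1/16 1/8 1/4 1/2 1 } => 1/64
v(BRRRRRRR) = { 0 | 1/64 1/32 1/16 1/8 1/4 1/2 1 } => 1/128
v(BRRRRRRRB) = { 0 1/128 | 1/64 1/32 1/16 1/8 1/4 1/2 1 } => 3/256
v(BRRRRRRRBR) = { 0 1/128 | 3/256 1/64 1/32 1/16 1/8 1/4 1/2 1 } => 5/512

5/512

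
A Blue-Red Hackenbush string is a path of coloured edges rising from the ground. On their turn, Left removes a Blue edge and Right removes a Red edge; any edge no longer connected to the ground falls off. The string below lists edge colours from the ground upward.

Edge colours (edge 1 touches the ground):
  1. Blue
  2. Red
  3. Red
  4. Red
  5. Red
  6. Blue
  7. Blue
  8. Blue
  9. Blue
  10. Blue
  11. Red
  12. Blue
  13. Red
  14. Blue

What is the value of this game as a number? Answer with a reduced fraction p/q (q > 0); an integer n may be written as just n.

1003/8192

Prefix values for Blue Red Red Red Red Blue Blue Blue Blue Blue Red Blue Red Blue via {L|R} + simplicity:
step 1: add Blue to get B; options L={ 0 } R={  } ⇒ 1
step 2: add Red to get BR; options L={ 0 } R={ 1 } ⇒ 1/2
step 3: add Red to get BRR; options L={ 0 } R={ 1/2, 1 } ⇒ 1/4
step 4: add Red to get BRRR; options L={ 0 } R={ 1/4, 1/2, 1 } ⇒ 1/8
step 5: add Red to get BRRRR; options L={ 0 } R={ 1/8, 1/4, 1/2, 1 } ⇒ 1/16
step 6: add Blue to get BRRRRB; options L={ 0, 1/16 } R={ 1/8, 1/4, 1/2, 1 } ⇒ 3/32
step 7: add Blue to get BRRRRBB; options L={ 0, 1/16, 3/32 } R={ 1/8, 1/4, 1/2, 1 } ⇒ 7/64
step 8: add Blue to get BRRRRBBB; options L={ 0, 1/16, 3/32, 7/64 } R={ 1/8, 1/4, 1/2, 1 } ⇒ 15/128
step 9: add Blue to get BRRRRBBBB; options L={ 0, 1/16, 3/32, 7/64, 15/128 } R={ 1/8, 1/4, 1/2, 1 } ⇒ 31/256
step 10: add Blue to get BRRRRBBBBB; options L={ 0, 1/16, 3/32, 7/64, 15/128, 31/256 } R={ 1/8, 1/4, 1/2, 1 } ⇒ 63/512
step 11: add Red to get BRRRRBBBBBR; options L={ 0, 1/16, 3/32, 7/64, 15/128, 31/256 } R={ 63/512, 1/8, 1/4, 1/2, 1 } ⇒ 125/1024
step 12: add Blue to get BRRRRBBBBBRB; options L={ 0, 1/16, 3/32, 7/64, 15/128, 31/256, 125/1024 } R={ 63/512, 1/8, 1/4, 1/2, 1 } ⇒ 251/2048
step 13: add Red to get BRRRRBBBBBRBR; options L={ 0, 1/16, 3/32, 7/64, 15/128, 31/256, 125/1024 } R={ 251/2048, 63/512, 1/8, 1/4, 1/2, 1 } ⇒ 501/4096
step 14: add Blue to get BRRRRBBBBBRBRB; options L={ 0, 1/16, 3/32, 7/64, 15/128, 31/256, 125/1024, 501/4096 } R={ 251/2048, 63/512, 1/8, 1/4, 1/2, 1 } ⇒ 1003/8192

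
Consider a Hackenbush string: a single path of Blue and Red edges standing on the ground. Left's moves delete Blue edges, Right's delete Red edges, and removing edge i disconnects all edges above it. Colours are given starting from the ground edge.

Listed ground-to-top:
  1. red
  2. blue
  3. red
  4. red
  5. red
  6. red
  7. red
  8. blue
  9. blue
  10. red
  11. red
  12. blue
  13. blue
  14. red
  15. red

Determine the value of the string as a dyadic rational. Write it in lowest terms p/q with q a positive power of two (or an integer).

-15975/16384

r: Left { (no moves) }, Right { 0 } ⇒ simplest -1
rb: Left { -1 }, Right { 0 } ⇒ simplest -1/2
rbr: Left { -1 }, Right { -1/2; 0 } ⇒ simplest -3/4
rbrr: Left { -1 }, Right { -3/4; -1/2; 0 } ⇒ simplest -7/8
rbrrr: Left { -1 }, Right { -7/8; -3/4; -1/2; 0 } ⇒ simplest -15/16
rbrrrr: Left { -1 }, Right { -15/16; -7/8; -3/4; -1/2; 0 } ⇒ simplest -31/32
rbrrrrr: Left { -1 }, Right { -31/32; -15/16; -7/8; -3/4; -1/2; 0 } ⇒ simplest -63/64
rbrrrrrb: Left { -1; -63/64 }, Right { -31/32; -15/16; -7/8; -3/4; -1/2; 0 } ⇒ simplest -125/128
rbrrrrrbb: Left { -1; -63/64; -125/128 }, Right { -31/32; -15/16; -7/8; -3/4; -1/2; 0 } ⇒ simplest -249/256
rbrrrrrbbr: Left { -1; -63/64; -125/128 }, Right { -249/256; -31/32; -15/16; -7/8; -3/4; -1/2; 0 } ⇒ simplest -499/512
rbrrrrrbbrr: Left { -1; -63/64; -125/128 }, Right { -499/512; -249/256; -31/32; -15/16; -7/8; -3/4; -1/2; 0 } ⇒ simplest -999/1024
rbrrrrrbbrrb: Left { -1; -63/64; -125/128; -999/1024 }, Right { -499/512; -249/256; -31/32; -15/16; -7/8; -3/4; -1/2; 0 } ⇒ simplest -1997/2048
rbrrrrrbbrrbb: Left { -1; -63/64; -125/128; -999/1024; -1997/2048 }, Right { -499/512; -249/256; -31/32; -15/16; -7/8; -3/4; -1/2; 0 } ⇒ simplest -3993/4096
rbrrrrrbbrrbbr: Left { -1; -63/64; -125/128; -999/1024; -1997/2048 }, Right { -3993/4096; -499/512; -249/256; -31/32; -15/16; -7/8; -3/4; -1/2; 0 } ⇒ simplest -7987/8192
rbrrrrrbbrrbbrr: Left { -1; -63/64; -125/128; -999/1024; -1997/2048 }, Right { -7987/8192; -3993/4096; -499/512; -249/256; -31/32; -15/16; -7/8; -3/4; -1/2; 0 } ⇒ simplest -15975/16384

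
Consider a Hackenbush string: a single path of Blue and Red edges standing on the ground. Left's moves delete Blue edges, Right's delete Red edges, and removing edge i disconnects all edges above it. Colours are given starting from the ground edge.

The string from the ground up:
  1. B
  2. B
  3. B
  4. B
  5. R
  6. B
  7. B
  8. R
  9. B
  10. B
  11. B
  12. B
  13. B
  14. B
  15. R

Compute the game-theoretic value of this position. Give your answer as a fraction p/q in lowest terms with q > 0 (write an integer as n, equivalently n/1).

Prefix values for B B B B R B B R B B B B B B R via {L|R} + simplicity:
g_1 [B]  L=[0]  R=[—]  → 1
g_2 [BB]  L=[0 1]  R=[—]  → 2
g_3 [BBB]  L=[0 1 2]  R=[—]  → 3
g_4 [BBBB]  L=[0 1 2 3]  R=[—]  → 4
g_5 [BBBBR]  L=[0 1 2 3]  R=[4]  → 7/2
g_6 [BBBBRB]  L=[0 1 2 3 7/2]  R=[4]  → 15/4
g_7 [BBBBRBB]  L=[0 1 2 3 7/2 15/4]  R=[4]  → 31/8
g_8 [BBBBRBBR]  L=[0 1 2 3 7/2 15/4]  R=[31/8 4]  → 61/16
g_9 [BBBBRBBRB]  L=[0 1 2 3 7/2 15/4 61/16]  R=[31/8 4]  → 123/32
g_10 [BBBBRBBRBB]  L=[0 1 2 3 7/2 15/4 61/16 123/32]  R=[31/8 4]  → 247/64
g_11 [BBBBRBBRBBB]  L=[0 1 2 3 7/2 15/4 61/16 123/32 247/64]  R=[31/8 4]  → 495/128
g_12 [BBBBRBBRBBBB]  L=[0 1 2 3 7/2 15/4 61/16 123/32 247/64 495/128]  R=[31/8 4]  → 991/256
g_13 [BBBBRBBRBBBBB]  L=[0 1 2 3 7/2 15/4 61/16 123/32 247/64 495/128 991/256]  R=[31/8 4]  → 1983/512
g_14 [BBBBRBBRBBBBBB]  L=[0 1 2 3 7/2 15/4 61/16 123/32 247/64 495/128 991/256 1983/512]  R=[31/8 4]  → 3967/1024
g_15 [BBBBRBBRBBBBBBR]  L=[0 1 2 3 7/2 15/4 61/16 123/32 247/64 495/128 991/256 1983/512]  R=[3967/1024 31/8 4]  → 7933/2048

7933/2048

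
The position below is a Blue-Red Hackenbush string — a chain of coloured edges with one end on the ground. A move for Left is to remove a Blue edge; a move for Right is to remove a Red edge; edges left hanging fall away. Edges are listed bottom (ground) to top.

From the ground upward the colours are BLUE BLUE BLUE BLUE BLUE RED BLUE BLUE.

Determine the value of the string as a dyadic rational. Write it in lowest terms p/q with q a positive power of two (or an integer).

edge 1 of 8 (BLUE): { 0 | — } = 1
edge 2 of 8 (BLUE): { 0 1 | — } = 2
edge 3 of 8 (BLUE): { 0 1 2 | — } = 3
edge 4 of 8 (BLUE): { 0 1 2 3 | — } = 4
edge 5 of 8 (BLUE): { 0 1 2 3 4 | — } = 5
edge 6 of 8 (RED): { 0 1 2 3 4 | 5 } = 9/2
edge 7 of 8 (BLUE): { 0 1 2 3 4 9/2 | 5 } = 19/4
edge 8 of 8 (BLUE): { 0 1 2 3 4 9/2 19/4 | 5 } = 39/8

39/8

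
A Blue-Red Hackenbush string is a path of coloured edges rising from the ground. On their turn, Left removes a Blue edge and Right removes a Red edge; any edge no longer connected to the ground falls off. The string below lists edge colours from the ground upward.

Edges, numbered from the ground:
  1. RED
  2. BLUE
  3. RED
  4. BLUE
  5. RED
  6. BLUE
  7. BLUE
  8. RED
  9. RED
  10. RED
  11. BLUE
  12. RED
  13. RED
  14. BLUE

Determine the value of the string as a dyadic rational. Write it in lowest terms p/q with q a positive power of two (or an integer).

Prefix values for RED BLUE RED BLUE RED BLUE BLUE RED RED RED BLUE RED RED BLUE via {L|R} + simplicity:
R: Left { (no moves) }, Right { 0 } gives simplest -1
RB: Left { -1 }, Right { 0 } gives simplest -1/2
RBR: Left { -1 }, Right { -1/2,0 } gives simplest -3/4
RBRB: Left { -1,-3/4 }, Right { -1/2,0 } gives simplest -5/8
RBRBR: Left { -1,-3/4 }, Right { -5/8,-1/2,0 } gives simplest -11/16
RBRBRB: Left { -1,-3/4,-11/16 }, Right { -5/8,-1/2,0 } gives simplest -21/32
RBRBRBB: Left { -1,-3/4,-11/16,-21/32 }, Right { -5/8,-1/2,0 } gives simplest -41/64
RBRBRBBR: Left { -1,-3/4,-11/16,-21/32 }, Right { -41/64,-5/8,-1/2,0 } gives simplest -83/128
RBRBRBBRR: Left { -1,-3/4,-11/16,-21/32 }, Right { -83/128,-41/64,-5/8,-1/2,0 } gives simplest -167/256
RBRBRBBRRR: Left { -1,-3/4,-11/16,-21/32 }, Right { -167/256,-83/128,-41/64,-5/8,-1/2,0 } gives simplest -335/512
RBRBRBBRRRB: Left { -1,-3/4,-11/16,-21/32,-335/512 }, Right { -167/256,-83/128,-41/64,-5/8,-1/2,0 } gives simplest -669/1024
RBRBRBBRRRBR: Left { -1,-3/4,-11/16,-21/32,-335/512 }, Right { -669/1024,-167/256,-83/128,-41/64,-5/8,-1/2,0 } gives simplest -1339/2048
RBRBRBBRRRBRR: Left { -1,-3/4,-11/16,-21/32,-335/512 }, Right { -1339/2048,-669/1024,-167/256,-83/128,-41/64,-5/8,-1/2,0 } gives simplest -2679/4096
RBRBRBBRRRBRRB: Left { -1,-3/4,-11/16,-21/32,-335/512,-2679/4096 }, Right { -1339/2048,-669/1024,-167/256,-83/128,-41/64,-5/8,-1/2,0 } gives simplest -5357/8192

-5357/8192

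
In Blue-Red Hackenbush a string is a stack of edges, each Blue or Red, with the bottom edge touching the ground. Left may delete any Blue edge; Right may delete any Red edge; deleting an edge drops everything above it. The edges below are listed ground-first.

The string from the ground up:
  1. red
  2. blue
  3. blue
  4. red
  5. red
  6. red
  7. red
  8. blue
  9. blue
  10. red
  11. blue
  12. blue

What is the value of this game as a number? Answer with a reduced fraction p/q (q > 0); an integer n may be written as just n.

Prefix values for red blue blue red red red red blue blue red blue blue via {L|R} + simplicity:
edge 1 of 12 (red): {  | 0 } -> -1
edge 2 of 12 (blue): { -1 | 0 } -> -1/2
edge 3 of 12 (blue): { -1; -1/2 | 0 } -> -1/4
edge 4 of 12 (red): { -1; -1/2 | -1/4; 0 } -> -3/8
edge 5 of 12 (red): { -1; -1/2 | -3/8; -1/4; 0 } -> -7/16
edge 6 of 12 (red): { -1; -1/2 | -7/16; -3/8; -1/4; 0 } -> -15/32
edge 7 of 12 (red): { -1; -1/2 | -15/32; -7/16; -3/8; -1/4; 0 } -> -31/64
edge 8 of 12 (blue): { -1; -1/2; -31/64 | -15/32; -7/16; -3/8; -1/4; 0 } -> -61/128
edge 9 of 12 (blue): { -1; -1/2; -31/64; -61/128 | -15/32; -7/16; -3/8; -1/4; 0 } -> -121/256
edge 10 of 12 (red): { -1; -1/2; -31/64; -61/128 | -121/256; -15/32; -7/16; -3/8; -1/4; 0 } -> -243/512
edge 11 of 12 (blue): { -1; -1/2; -31/64; -61/128; -243/512 | -121/256; -15/32; -7/16; -3/8; -1/4; 0 } -> -485/1024
edge 12 of 12 (blue): { -1; -1/2; -31/64; -61/128; -243/512; -485/1024 | -121/256; -15/32; -7/16; -3/8; -1/4; 0 } -> -969/2048

-969/2048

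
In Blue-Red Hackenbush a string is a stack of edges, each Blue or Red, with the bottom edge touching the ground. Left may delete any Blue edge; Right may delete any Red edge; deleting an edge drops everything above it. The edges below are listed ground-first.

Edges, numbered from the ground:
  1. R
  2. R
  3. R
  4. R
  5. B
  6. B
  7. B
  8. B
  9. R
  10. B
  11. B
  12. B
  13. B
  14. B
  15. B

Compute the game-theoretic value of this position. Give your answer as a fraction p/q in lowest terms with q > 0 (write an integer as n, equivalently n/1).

-6273/2048

1 of 15 · R · max L −∞ · min R 0 → -1
2 of 15 · RR · max L −∞ · min R -1 → -2
3 of 15 · RRR · max L −∞ · min R -2 → -3
4 of 15 · RRRR · max L −∞ · min R -3 → -4
5 of 15 · RRRRB · max L -4 · min R -3 → -7/2
6 of 15 · RRRRBB · max L -7/2 · min R -3 → -13/4
7 of 15 · RRRRBBB · max L -13/4 · min R -3 → -25/8
8 of 15 · RRRRBBBB · max L -25/8 · min R -3 → -49/16
9 of 15 · RRRRBBBBR · max L -25/8 · min R -49/16 → -99/32
10 of 15 · RRRRBBBBRB · max L -99/32 · min R -49/16 → -197/64
11 of 15 · RRRRBBBBRBB · max L -197/64 · min R -49/16 → -393/128
12 of 15 · RRRRBBBBRBBB · max L -393/128 · min R -49/16 → -785/256
13 of 15 · RRRRBBBBRBBBB · max L -785/256 · min R -49/16 → -1569/512
14 of 15 · RRRRBBBBRBBBBB · max L -1569/512 · min R -49/16 → -3137/1024
15 of 15 · RRRRBBBBRBBBBBB · max L -3137/1024 · min R -49/16 → -6273/2048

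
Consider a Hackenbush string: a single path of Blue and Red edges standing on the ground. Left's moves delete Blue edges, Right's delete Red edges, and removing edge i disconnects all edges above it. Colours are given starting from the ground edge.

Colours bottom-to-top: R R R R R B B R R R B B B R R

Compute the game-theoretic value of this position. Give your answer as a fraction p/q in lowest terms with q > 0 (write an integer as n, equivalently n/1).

-4551/1024

R: Left {  }, Right { 0 } gives simplest -1
RR: Left {  }, Right { -1; 0 } gives simplest -2
RRR: Left {  }, Right { -2; -1; 0 } gives simplest -3
RRRR: Left {  }, Right { -3; -2; -1; 0 } gives simplest -4
RRRRR: Left {  }, Right { -4; -3; -2; -1; 0 } gives simplest -5
RRRRRB: Left { -5 }, Right { -4; -3; -2; -1; 0 } gives simplest -9/2
RRRRRBB: Left { -5; -9/2 }, Right { -4; -3; -2; -1; 0 } gives simplest -17/4
RRRRRBBR: Left { -5; -9/2 }, Right { -17/4; -4; -3; -2; -1; 0 } gives simplest -35/8
RRRRRBBRR: Left { -5; -9/2 }, Right { -35/8; -17/4; -4; -3; -2; -1; 0 } gives simplest -71/16
RRRRRBBRRR: Left { -5; -9/2 }, Right { -71/16; -35/8; -17/4; -4; -3; -2; -1; 0 } gives simplest -143/32
RRRRRBBRRRB: Left { -5; -9/2; -143/32 }, Right { -71/16; -35/8; -17/4; -4; -3; -2; -1; 0 } gives simplest -285/64
RRRRRBBRRRBB: Left { -5; -9/2; -143/32; -285/64 }, Right { -71/16; -35/8; -17/4; -4; -3; -2; -1; 0 } gives simplest -569/128
RRRRRBBRRRBBB: Left { -5; -9/2; -143/32; -285/64; -569/128 }, Right { -71/16; -35/8; -17/4; -4; -3; -2; -1; 0 } gives simplest -1137/256
RRRRRBBRRRBBBR: Left { -5; -9/2; -143/32; -285/64; -569/128 }, Right { -1137/256; -71/16; -35/8; -17/4; -4; -3; -2; -1; 0 } gives simplest -2275/512
RRRRRBBRRRBBBRR: Left { -5; -9/2; -143/32; -285/64; -569/128 }, Right { -2275/512; -1137/256; -71/16; -35/8; -17/4; -4; -3; -2; -1; 0 } gives simplest -4551/1024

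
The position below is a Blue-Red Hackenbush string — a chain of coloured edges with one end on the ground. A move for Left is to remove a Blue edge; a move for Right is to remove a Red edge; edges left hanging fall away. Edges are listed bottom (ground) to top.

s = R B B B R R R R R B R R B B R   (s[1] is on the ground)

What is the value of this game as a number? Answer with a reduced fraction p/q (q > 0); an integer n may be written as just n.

-4019/16384

value_1 [R]  L=[]  R=[0]  -> -1
value_2 [RB]  L=[-1]  R=[0]  -> -1/2
value_3 [RBB]  L=[-1 -1/2]  R=[0]  -> -1/4
value_4 [RBBB]  L=[-1 -1/2 -1/4]  R=[0]  -> -1/8
value_5 [RBBBR]  L=[-1 -1/2 -1/4]  R=[-1/8 0]  -> -3/16
value_6 [RBBBRR]  L=[-1 -1/2 -1/4]  R=[-3/16 -1/8 0]  -> -7/32
value_7 [RBBBRRR]  L=[-1 -1/2 -1/4]  R=[-7/32 -3/16 -1/8 0]  -> -15/64
value_8 [RBBBRRRR]  L=[-1 -1/2 -1/4]  R=[-15/64 -7/32 -3/16 -1/8 0]  -> -31/128
value_9 [RBBBRRRRR]  L=[-1 -1/2 -1/4]  R=[-31/128 -15/64 -7/32 -3/16 -1/8 0]  -> -63/256
value_10 [RBBBRRRRRB]  L=[-1 -1/2 -1/4 -63/256]  R=[-31/128 -15/64 -7/32 -3/16 -1/8 0]  -> -125/512
value_11 [RBBBRRRRRBR]  L=[-1 -1/2 -1/4 -63/256]  R=[-125/512 -31/128 -15/64 -7/32 -3/16 -1/8 0]  -> -251/1024
value_12 [RBBBRRRRRBRR]  L=[-1 -1/2 -1/4 -63/256]  R=[-251/1024 -125/512 -31/128 -15/64 -7/32 -3/16 -1/8 0]  -> -503/2048
value_13 [RBBBRRRRRBRRB]  L=[-1 -1/2 -1/4 -63/256 -503/2048]  R=[-251/1024 -125/512 -31/128 -15/64 -7/32 -3/16 -1/8 0]  -> -1005/4096
value_14 [RBBBRRRRRBRRBB]  L=[-1 -1/2 -1/4 -63/256 -503/2048 -1005/4096]  R=[-251/1024 -125/512 -31/128 -15/64 -7/32 -3/16 -1/8 0]  -> -2009/8192
value_15 [RBBBRRRRRBRRBBR]  L=[-1 -1/2 -1/4 -63/256 -503/2048 -1005/4096]  R=[-2009/8192 -251/1024 -125/512 -31/128 -15/64 -7/32 -3/16 -1/8 0]  -> -4019/16384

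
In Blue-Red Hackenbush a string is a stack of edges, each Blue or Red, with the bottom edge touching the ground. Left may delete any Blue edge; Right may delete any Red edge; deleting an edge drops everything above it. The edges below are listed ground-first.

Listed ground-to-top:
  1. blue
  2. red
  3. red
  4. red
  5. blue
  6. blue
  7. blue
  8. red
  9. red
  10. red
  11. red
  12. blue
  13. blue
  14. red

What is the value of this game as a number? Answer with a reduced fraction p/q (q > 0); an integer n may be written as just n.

1805/8192

step 1: add blue to get b; options L={ 0 } R={ none } -> 1
step 2: add red to get br; options L={ 0 } R={ 1 } -> 1/2
step 3: add red to get brr; options L={ 0 } R={ 1/2 1 } -> 1/4
step 4: add red to get brrr; options L={ 0 } R={ 1/4 1/2 1 } -> 1/8
step 5: add blue to get brrrb; options L={ 0 1/8 } R={ 1/4 1/2 1 } -> 3/16
step 6: add blue to get brrrbb; options L={ 0 1/8 3/16 } R={ 1/4 1/2 1 } -> 7/32
step 7: add blue to get brrrbbb; options L={ 0 1/8 3/16 7/32 } R={ 1/4 1/2 1 } -> 15/64
step 8: add red to get brrrbbbr; options L={ 0 1/8 3/16 7/32 } R={ 15/64 1/4 1/2 1 } -> 29/128
step 9: add red to get brrrbbbrr; options L={ 0 1/8 3/16 7/32 } R={ 29/128 15/64 1/4 1/2 1 } -> 57/256
step 10: add red to get brrrbbbrrr; options L={ 0 1/8 3/16 7/32 } R={ 57/256 29/128 15/64 1/4 1/2 1 } -> 113/512
step 11: add red to get brrrbbbrrrr; options L={ 0 1/8 3/16 7/32 } R={ 113/512 57/256 29/128 15/64 1/4 1/2 1 } -> 225/1024
step 12: add blue to get brrrbbbrrrrb; options L={ 0 1/8 3/16 7/32 225/1024 } R={ 113/512 57/256 29/128 15/64 1/4 1/2 1 } -> 451/2048
step 13: add blue to get brrrbbbrrrrbb; options L={ 0 1/8 3/16 7/32 225/1024 451/2048 } R={ 113/512 57/256 29/128 15/64 1/4 1/2 1 } -> 903/4096
step 14: add red to get brrrbbbrrrrbbr; options L={ 0 1/8 3/16 7/32 225/1024 451/2048 } R={ 903/4096 113/512 57/256 29/128 15/64 1/4 1/2 1 } -> 1805/8192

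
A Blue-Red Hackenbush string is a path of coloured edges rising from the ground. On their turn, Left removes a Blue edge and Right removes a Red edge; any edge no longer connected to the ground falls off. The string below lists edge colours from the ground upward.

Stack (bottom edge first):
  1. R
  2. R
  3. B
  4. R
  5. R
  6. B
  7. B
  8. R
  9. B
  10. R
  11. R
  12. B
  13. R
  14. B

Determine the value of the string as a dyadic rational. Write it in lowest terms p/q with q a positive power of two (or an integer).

R: Left { · }, Right { 0 } = simplest -1
RR: Left { · }, Right { -1 0 } = simplest -2
RRB: Left { -2 }, Right { -1 0 } = simplest -3/2
RRBR: Left { -2 }, Right { -3/2 -1 0 } = simplest -7/4
RRBRR: Left { -2 }, Right { -7/4 -3/2 -1 0 } = simplest -15/8
RRBRRB: Left { -2 -15/8 }, Right { -7/4 -3/2 -1 0 } = simplest -29/16
RRBRRBB: Left { -2 -15/8 -29/16 }, Right { -7/4 -3/2 -1 0 } = simplest -57/32
RRBRRBBR: Left { -2 -15/8 -29/16 }, Right { -57/32 -7/4 -3/2 -1 0 } = simplest -115/64
RRBRRBBRB: Left { -2 -15/8 -29/16 -115/64 }, Right { -57/32 -7/4 -3/2 -1 0 } = simplest -229/128
RRBRRBBRBR: Left { -2 -15/8 -29/16 -115/64 }, Right { -229/128 -57/32 -7/4 -3/2 -1 0 } = simplest -459/256
RRBRRBBRBRR: Left { -2 -15/8 -29/16 -115/64 }, Right { -459/256 -229/128 -57/32 -7/4 -3/2 -1 0 } = simplest -919/512
RRBRRBBRBRRB: Left { -2 -15/8 -29/16 -115/64 -919/512 }, Right { -459/256 -229/128 -57/32 -7/4 -3/2 -1 0 } = simplest -1837/1024
RRBRRBBRBRRBR: Left { -2 -15/8 -29/16 -115/64 -919/512 }, Right { -1837/1024 -459/256 -229/128 -57/32 -7/4 -3/2 -1 0 } = simplest -3675/2048
RRBRRBBRBRRBRB: Left { -2 -15/8 -29/16 -115/64 -919/512 -3675/2048 }, Right { -1837/1024 -459/256 -229/128 -57/32 -7/4 -3/2 -1 0 } = simplest -7349/4096

-7349/4096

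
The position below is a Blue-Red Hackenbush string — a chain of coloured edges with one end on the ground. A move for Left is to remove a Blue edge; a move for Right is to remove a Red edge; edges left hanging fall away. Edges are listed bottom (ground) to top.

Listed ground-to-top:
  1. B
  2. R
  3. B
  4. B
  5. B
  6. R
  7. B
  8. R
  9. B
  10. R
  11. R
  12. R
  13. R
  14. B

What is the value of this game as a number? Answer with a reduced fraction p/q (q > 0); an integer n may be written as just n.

7491/8192

Build G(s[:k]) for k = 1..14, string s = B R B B B R B R B R R R R B.
edge 1 of 14 (B): { 0 |  } -> 1
edge 2 of 14 (R): { 0 | 1 } -> 1/2
edge 3 of 14 (B): { 0; 1/2 | 1 } -> 3/4
edge 4 of 14 (B): { 0; 1/2; 3/4 | 1 } -> 7/8
edge 5 of 14 (B): { 0; 1/2; 3/4; 7/8 | 1 } -> 15/16
edge 6 of 14 (R): { 0; 1/2; 3/4; 7/8 | 15/16; 1 } -> 29/32
edge 7 of 14 (B): { 0; 1/2; 3/4; 7/8; 29/32 | 15/16; 1 } -> 59/64
edge 8 of 14 (R): { 0; 1/2; 3/4; 7/8; 29/32 | 59/64; 15/16; 1 } -> 117/128
edge 9 of 14 (B): { 0; 1/2; 3/4; 7/8; 29/32; 117/128 | 59/64; 15/16; 1 } -> 235/256
edge 10 of 14 (R): { 0; 1/2; 3/4; 7/8; 29/32; 117/128 | 235/256; 59/64; 15/16; 1 } -> 469/512
edge 11 of 14 (R): { 0; 1/2; 3/4; 7/8; 29/32; 117/128 | 469/512; 235/256; 59/64; 15/16; 1 } -> 937/1024
edge 12 of 14 (R): { 0; 1/2; 3/4; 7/8; 29/32; 117/128 | 937/1024; 469/512; 235/256; 59/64; 15/16; 1 } -> 1873/2048
edge 13 of 14 (R): { 0; 1/2; 3/4; 7/8; 29/32; 117/128 | 1873/2048; 937/1024; 469/512; 235/256; 59/64; 15/16; 1 } -> 3745/4096
edge 14 of 14 (B): { 0; 1/2; 3/4; 7/8; 29/32; 117/128; 3745/4096 | 1873/2048; 937/1024; 469/512; 235/256; 59/64; 15/16; 1 } -> 7491/8192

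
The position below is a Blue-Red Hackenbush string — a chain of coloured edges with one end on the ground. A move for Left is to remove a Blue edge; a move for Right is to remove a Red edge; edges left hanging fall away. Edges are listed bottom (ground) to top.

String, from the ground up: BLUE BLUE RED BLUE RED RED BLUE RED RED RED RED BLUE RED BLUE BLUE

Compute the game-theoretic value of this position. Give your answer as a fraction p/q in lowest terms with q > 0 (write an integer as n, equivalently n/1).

12823/8192

Build G(s[:k]) for k = 1..15, string s = BLUE BLUE RED BLUE RED RED BLUE RED RED RED RED BLUE RED BLUE BLUE.
G_1 [B]  L=[0]  R=[—]  gives 1
G_2 [BB]  L=[0,1]  R=[—]  gives 2
G_3 [BBR]  L=[0,1]  R=[2]  gives 3/2
G_4 [BBRB]  L=[0,1,3/2]  R=[2]  gives 7/4
G_5 [BBRBR]  L=[0,1,3/2]  R=[7/4,2]  gives 13/8
G_6 [BBRBRR]  L=[0,1,3/2]  R=[13/8,7/4,2]  gives 25/16
G_7 [BBRBRRB]  L=[0,1,3/2,25/16]  R=[13/8,7/4,2]  gives 51/32
G_8 [BBRBRRBR]  L=[0,1,3/2,25/16]  R=[51/32,13/8,7/4,2]  gives 101/64
G_9 [BBRBRRBRR]  L=[0,1,3/2,25/16]  R=[101/64,51/32,13/8,7/4,2]  gives 201/128
G_10 [BBRBRRBRRR]  L=[0,1,3/2,25/16]  R=[201/128,101/64,51/32,13/8,7/4,2]  gives 401/256
G_11 [BBRBRRBRRRR]  L=[0,1,3/2,25/16]  R=[401/256,201/128,101/64,51/32,13/8,7/4,2]  gives 801/512
G_12 [BBRBRRBRRRRB]  L=[0,1,3/2,25/16,801/512]  R=[401/256,201/128,101/64,51/32,13/8,7/4,2]  gives 1603/1024
G_13 [BBRBRRBRRRRBR]  L=[0,1,3/2,25/16,801/512]  R=[1603/1024,401/256,201/128,101/64,51/32,13/8,7/4,2]  gives 3205/2048
G_14 [BBRBRRBRRRRBRB]  L=[0,1,3/2,25/16,801/512,3205/2048]  R=[1603/1024,401/256,201/128,101/64,51/32,13/8,7/4,2]  gives 6411/4096
G_15 [BBRBRRBRRRRBRBB]  L=[0,1,3/2,25/16,801/512,3205/2048,6411/4096]  R=[1603/1024,401/256,201/128,101/64,51/32,13/8,7/4,2]  gives 12823/8192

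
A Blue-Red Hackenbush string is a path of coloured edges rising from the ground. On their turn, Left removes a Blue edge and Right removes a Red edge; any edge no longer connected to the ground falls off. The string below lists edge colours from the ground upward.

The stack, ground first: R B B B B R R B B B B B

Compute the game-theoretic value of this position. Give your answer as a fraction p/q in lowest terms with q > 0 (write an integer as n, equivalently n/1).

G_1 [R]  L=[—]  R=[0]  ⇒ -1
G_2 [RB]  L=[-1]  R=[0]  ⇒ -1/2
G_3 [RBB]  L=[-1, -1/2]  R=[0]  ⇒ -1/4
G_4 [RBBB]  L=[-1, -1/2, -1/4]  R=[0]  ⇒ -1/8
G_5 [RBBBB]  L=[-1, -1/2, -1/4, -1/8]  R=[0]  ⇒ -1/16
G_6 [RBBBBR]  L=[-1, -1/2, -1/4, -1/8]  R=[-1/16, 0]  ⇒ -3/32
G_7 [RBBBBRR]  L=[-1, -1/2, -1/4, -1/8]  R=[-3/32, -1/16, 0]  ⇒ -7/64
G_8 [RBBBBRRB]  L=[-1, -1/2, -1/4, -1/8, -7/64]  R=[-3/32, -1/16, 0]  ⇒ -13/128
G_9 [RBBBBRRBB]  L=[-1, -1/2, -1/4, -1/8, -7/64, -13/128]  R=[-3/32, -1/16, 0]  ⇒ -25/256
G_10 [RBBBBRRBBB]  L=[-1, -1/2, -1/4, -1/8, -7/64, -13/128, -25/256]  R=[-3/32, -1/16, 0]  ⇒ -49/512
G_11 [RBBBBRRBBBB]  L=[-1, -1/2, -1/4, -1/8, -7/64, -13/128, -25/256, -49/512]  R=[-3/32, -1/16, 0]  ⇒ -97/1024
G_12 [RBBBBRRBBBBB]  L=[-1, -1/2, -1/4, -1/8, -7/64, -13/128, -25/256, -49/512, -97/1024]  R=[-3/32, -1/16, 0]  ⇒ -193/2048

-193/2048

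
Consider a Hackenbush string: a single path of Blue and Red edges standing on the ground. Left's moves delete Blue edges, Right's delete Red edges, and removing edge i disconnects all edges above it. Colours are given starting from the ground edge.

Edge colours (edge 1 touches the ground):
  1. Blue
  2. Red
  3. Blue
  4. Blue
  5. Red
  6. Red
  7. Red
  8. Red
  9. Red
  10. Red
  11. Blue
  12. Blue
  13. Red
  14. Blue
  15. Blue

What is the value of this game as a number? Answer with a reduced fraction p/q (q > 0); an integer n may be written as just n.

12343/16384

Recurse on prefixes of the 15-edge string Blue Red Blue Blue Red Red Red Red Red Red Blue Blue Red Blue Blue:
g_1 [B]  L=[0]  R=[—]  so 1
g_2 [BR]  L=[0]  R=[1]  so 1/2
g_3 [BRB]  L=[0, 1/2]  R=[1]  so 3/4
g_4 [BRBB]  L=[0, 1/2, 3/4]  R=[1]  so 7/8
g_5 [BRBBR]  L=[0, 1/2, 3/4]  R=[7/8, 1]  so 13/16
g_6 [BRBBRR]  L=[0, 1/2, 3/4]  R=[13/16, 7/8, 1]  so 25/32
g_7 [BRBBRRR]  L=[0, 1/2, 3/4]  R=[25/32, 13/16, 7/8, 1]  so 49/64
g_8 [BRBBRRRR]  L=[0, 1/2, 3/4]  R=[49/64, 25/32, 13/16, 7/8, 1]  so 97/128
g_9 [BRBBRRRRR]  L=[0, 1/2, 3/4]  R=[97/128, 49/64, 25/32, 13/16, 7/8, 1]  so 193/256
g_10 [BRBBRRRRRR]  L=[0, 1/2, 3/4]  R=[193/256, 97/128, 49/64, 25/32, 13/16, 7/8, 1]  so 385/512
g_11 [BRBBRRRRRRB]  L=[0, 1/2, 3/4, 385/512]  R=[193/256, 97/128, 49/64, 25/32, 13/16, 7/8, 1]  so 771/1024
g_12 [BRBBRRRRRRBB]  L=[0, 1/2, 3/4, 385/512, 771/1024]  R=[193/256, 97/128, 49/64, 25/32, 13/16, 7/8, 1]  so 1543/2048
g_13 [BRBBRRRRRRBBR]  L=[0, 1/2, 3/4, 385/512, 771/1024]  R=[1543/2048, 193/256, 97/128, 49/64, 25/32, 13/16, 7/8, 1]  so 3085/4096
g_14 [BRBBRRRRRRBBRB]  L=[0, 1/2, 3/4, 385/512, 771/1024, 3085/4096]  R=[1543/2048, 193/256, 97/128, 49/64, 25/32, 13/16, 7/8, 1]  so 6171/8192
g_15 [BRBBRRRRRRBBRBB]  L=[0, 1/2, 3/4, 385/512, 771/1024, 3085/4096, 6171/8192]  R=[1543/2048, 193/256, 97/128, 49/64, 25/32, 13/16, 7/8, 1]  so 12343/16384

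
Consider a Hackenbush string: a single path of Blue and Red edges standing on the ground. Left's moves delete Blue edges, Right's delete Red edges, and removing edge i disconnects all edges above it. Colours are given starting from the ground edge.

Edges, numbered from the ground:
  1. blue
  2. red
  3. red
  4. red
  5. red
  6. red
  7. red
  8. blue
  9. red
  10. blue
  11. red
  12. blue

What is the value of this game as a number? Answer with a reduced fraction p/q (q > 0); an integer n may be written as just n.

43/2048

1 of 12 · b · max L 0 · min R +∞ — 1
2 of 12 · br · max L 0 · min R 1 — 1/2
3 of 12 · brr · max L 0 · min R 1/2 — 1/4
4 of 12 · brrr · max L 0 · min R 1/4 — 1/8
5 of 12 · brrrr · max L 0 · min R 1/8 — 1/16
6 of 12 · brrrrr · max L 0 · min R 1/16 — 1/32
7 of 12 · brrrrrr · max L 0 · min R 1/32 — 1/64
8 of 12 · brrrrrrb · max L 1/64 · min R 1/32 — 3/128
9 of 12 · brrrrrrbr · max L 1/64 · min R 3/128 — 5/256
10 of 12 · brrrrrrbrb · max L 5/256 · min R 3/128 — 11/512
11 of 12 · brrrrrrbrbr · max L 5/256 · min R 11/512 — 21/1024
12 of 12 · brrrrrrbrbrb · max L 21/1024 · min R 11/512 — 43/2048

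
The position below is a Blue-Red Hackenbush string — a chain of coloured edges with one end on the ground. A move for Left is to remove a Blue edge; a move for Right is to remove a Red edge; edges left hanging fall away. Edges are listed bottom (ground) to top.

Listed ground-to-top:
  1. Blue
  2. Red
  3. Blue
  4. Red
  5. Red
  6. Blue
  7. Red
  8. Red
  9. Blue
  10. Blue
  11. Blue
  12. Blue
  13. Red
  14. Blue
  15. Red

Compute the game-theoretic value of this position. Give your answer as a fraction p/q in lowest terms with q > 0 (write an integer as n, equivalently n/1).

9461/16384

Build val(s[:k]) for k = 1..15, string s = Blue Red Blue Red Red Blue Red Red Blue Blue Blue Blue Red Blue Red.
val(B) = { 0 | none } — 1
val(BR) = { 0 | 1 } — 1/2
val(BRB) = { 0 1/2 | 1 } — 3/4
val(BRBR) = { 0 1/2 | 3/4 1 } — 5/8
val(BRBRR) = { 0 1/2 | 5/8 3/4 1 } — 9/16
val(BRBRRB) = { 0 1/2 9/16 | 5/8 3/4 1 } — 19/32
val(BRBRRBR) = { 0 1/2 9/16 | 19/32 5/8 3/4 1 } — 37/64
val(BRBRRBRR) = { 0 1/2 9/16 | 37/64 19/32 5/8 3/4 1 } — 73/128
val(BRBRRBRRB) = { 0 1/2 9/16 73/128 | 37/64 19/32 5/8 3/4 1 } — 147/256
val(BRBRRBRRBB) = { 0 1/2 9/16 73/128 147/256 | 37/64 19/32 5/8 3/4 1 } — 295/512
val(BRBRRBRRBBB) = { 0 1/2 9/16 73/128 147/256 295/512 | 37/64 19/32 5/8 3/4 1 } — 591/1024
val(BRBRRBRRBBBB) = { 0 1/2 9/16 73/128 147/256 295/512 591/1024 | 37/64 19/32 5/8 3/4 1 } — 1183/2048
val(BRBRRBRRBBBBR) = { 0 1/2 9/16 73/128 147/256 295/512 591/1024 | 1183/2048 37/64 19/32 5/8 3/4 1 } — 2365/4096
val(BRBRRBRRBBBBRB) = { 0 1/2 9/16 73/128 147/256 295/512 591/1024 2365/4096 | 1183/2048 37/64 19/32 5/8 3/4 1 } — 4731/8192
val(BRBRRBRRBBBBRBR) = { 0 1/2 9/16 73/128 147/256 295/512 591/1024 2365/4096 | 4731/8192 1183/2048 37/64 19/32 5/8 3/4 1 } — 9461/16384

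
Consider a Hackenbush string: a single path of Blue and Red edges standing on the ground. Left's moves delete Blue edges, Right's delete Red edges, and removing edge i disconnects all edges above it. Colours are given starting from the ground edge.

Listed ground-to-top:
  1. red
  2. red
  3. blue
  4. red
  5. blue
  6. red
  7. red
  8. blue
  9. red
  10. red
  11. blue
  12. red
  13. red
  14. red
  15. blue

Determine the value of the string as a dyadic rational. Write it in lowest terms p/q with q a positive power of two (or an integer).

-14045/8192

Build G(s[:k]) for k = 1..15, string s = red red blue red blue red red blue red red blue red red red blue.
G(r) = { none | 0 } so -1
G(rr) = { none | -1, 0 } so -2
G(rrb) = { -2 | -1, 0 } so -3/2
G(rrbr) = { -2 | -3/2, -1, 0 } so -7/4
G(rrbrb) = { -2, -7/4 | -3/2, -1, 0 } so -13/8
G(rrbrbr) = { -2, -7/4 | -13/8, -3/2, -1, 0 } so -27/16
G(rrbrbrr) = { -2, -7/4 | -27/16, -13/8, -3/2, -1, 0 } so -55/32
G(rrbrbrrb) = { -2, -7/4, -55/32 | -27/16, -13/8, -3/2, -1, 0 } so -109/64
G(rrbrbrrbr) = { -2, -7/4, -55/32 | -109/64, -27/16, -13/8, -3/2, -1, 0 } so -219/128
G(rrbrbrrbrr) = { -2, -7/4, -55/32 | -219/128, -109/64, -27/16, -13/8, -3/2, -1, 0 } so -439/256
G(rrbrbrrbrrb) = { -2, -7/4, -55/32, -439/256 | -219/128, -109/64, -27/16, -13/8, -3/2, -1, 0 } so -877/512
G(rrbrbrrbrrbr) = { -2, -7/4, -55/32, -439/256 | -877/512, -219/128, -109/64, -27/16, -13/8, -3/2, -1, 0 } so -1755/1024
G(rrbrbrrbrrbrr) = { -2, -7/4, -55/32, -439/256 | -1755/1024, -877/512, -219/128, -109/64, -27/16, -13/8, -3/2, -1, 0 } so -3511/2048
G(rrbrbrrbrrbrrr) = { -2, -7/4, -55/32, -439/256 | -3511/2048, -1755/1024, -877/512, -219/128, -109/64, -27/16, -13/8, -3/2, -1, 0 } so -7023/4096
G(rrbrbrrbrrbrrrb) = { -2, -7/4, -55/32, -439/256, -7023/4096 | -3511/2048, -1755/1024, -877/512, -219/128, -109/64, -27/16, -13/8, -3/2, -1, 0 } so -14045/8192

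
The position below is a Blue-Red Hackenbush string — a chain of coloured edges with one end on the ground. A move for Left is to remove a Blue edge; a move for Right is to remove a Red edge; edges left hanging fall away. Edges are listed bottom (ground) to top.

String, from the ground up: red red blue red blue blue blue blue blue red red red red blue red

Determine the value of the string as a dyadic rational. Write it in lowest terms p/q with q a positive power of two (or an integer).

1 of 15 · r · max L −∞ · min R 0 => -1
2 of 15 · rr · max L −∞ · min R -1 => -2
3 of 15 · rrb · max L -2 · min R -1 => -3/2
4 of 15 · rrbr · max L -2 · min R -3/2 => -7/4
5 of 15 · rrbrb · max L -7/4 · min R -3/2 => -13/8
6 of 15 · rrbrbb · max L -13/8 · min R -3/2 => -25/16
7 of 15 · rrbrbbb · max L -25/16 · min R -3/2 => -49/32
8 of 15 · rrbrbbbb · max L -49/32 · min R -3/2 => -97/64
9 of 15 · rrbrbbbbb · max L -97/64 · min R -3/2 => -193/128
10 of 15 · rrbrbbbbbr · max L -97/64 · min R -193/128 => -387/256
11 of 15 · rrbrbbbbbrr · max L -97/64 · min R -387/256 => -775/512
12 of 15 · rrbrbbbbbrrr · max L -97/64 · min R -775/512 => -1551/1024
13 of 15 · rrbrbbbbbrrrr · max L -97/64 · min R -1551/1024 => -3103/2048
14 of 15 · rrbrbbbbbrrrrb · max L -3103/2048 · min R -1551/1024 => -6205/4096
15 of 15 · rrbrbbbbbrrrrbr · max L -3103/2048 · min R -6205/4096 => -12411/8192

-12411/8192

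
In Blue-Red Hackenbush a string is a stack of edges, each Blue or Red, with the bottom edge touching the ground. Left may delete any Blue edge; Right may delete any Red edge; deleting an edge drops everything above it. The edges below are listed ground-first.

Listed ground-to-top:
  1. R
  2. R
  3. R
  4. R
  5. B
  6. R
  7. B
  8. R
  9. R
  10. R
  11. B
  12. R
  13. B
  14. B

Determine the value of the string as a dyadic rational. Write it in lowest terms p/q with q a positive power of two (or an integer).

Build val(s[:k]) for k = 1..14, string s = R R R R B R B R R R B R B B.
edge 1 of 14 (R): { — | 0 } -> -1
edge 2 of 14 (R): { — | -1,0 } -> -2
edge 3 of 14 (R): { — | -2,-1,0 } -> -3
edge 4 of 14 (R): { — | -3,-2,-1,0 } -> -4
edge 5 of 14 (B): { -4 | -3,-2,-1,0 } -> -7/2
edge 6 of 14 (R): { -4 | -7/2,-3,-2,-1,0 } -> -15/4
edge 7 of 14 (B): { -4,-15/4 | -7/2,-3,-2,-1,0 } -> -29/8
edge 8 of 14 (R): { -4,-15/4 | -29/8,-7/2,-3,-2,-1,0 } -> -59/16
edge 9 of 14 (R): { -4,-15/4 | -59/16,-29/8,-7/2,-3,-2,-1,0 } -> -119/32
edge 10 of 14 (R): { -4,-15/4 | -119/32,-59/16,-29/8,-7/2,-3,-2,-1,0 } -> -239/64
edge 11 of 14 (B): { -4,-15/4,-239/64 | -119/32,-59/16,-29/8,-7/2,-3,-2,-1,0 } -> -477/128
edge 12 of 14 (R): { -4,-15/4,-239/64 | -477/128,-119/32,-59/16,-29/8,-7/2,-3,-2,-1,0 } -> -955/256
edge 13 of 14 (B): { -4,-15/4,-239/64,-955/256 | -477/128,-119/32,-59/16,-29/8,-7/2,-3,-2,-1,0 } -> -1909/512
edge 14 of 14 (B): { -4,-15/4,-239/64,-955/256,-1909/512 | -477/128,-119/32,-59/16,-29/8,-7/2,-3,-2,-1,0 } -> -3817/1024

-3817/1024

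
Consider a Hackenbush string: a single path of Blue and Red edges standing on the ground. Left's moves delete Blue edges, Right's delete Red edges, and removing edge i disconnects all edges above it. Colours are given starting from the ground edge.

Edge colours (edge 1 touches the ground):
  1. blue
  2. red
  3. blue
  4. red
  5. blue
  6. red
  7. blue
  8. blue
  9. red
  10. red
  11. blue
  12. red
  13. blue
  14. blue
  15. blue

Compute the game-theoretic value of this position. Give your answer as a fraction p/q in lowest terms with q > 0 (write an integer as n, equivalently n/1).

Recurse on prefixes of the 15-edge string blue red blue red blue red blue blue red red blue red blue blue blue:
val_1 [b]  L=[0]  R=[(no moves)]  so 1
val_2 [br]  L=[0]  R=[1]  so 1/2
val_3 [brb]  L=[0; 1/2]  R=[1]  so 3/4
val_4 [brbr]  L=[0; 1/2]  R=[3/4; 1]  so 5/8
val_5 [brbrb]  L=[0; 1/2; 5/8]  R=[3/4; 1]  so 11/16
val_6 [brbrbr]  L=[0; 1/2; 5/8]  R=[11/16; 3/4; 1]  so 21/32
val_7 [brbrbrb]  L=[0; 1/2; 5/8; 21/32]  R=[11/16; 3/4; 1]  so 43/64
val_8 [brbrbrbb]  L=[0; 1/2; 5/8; 21/32; 43/64]  R=[11/16; 3/4; 1]  so 87/128
val_9 [brbrbrbbr]  L=[0; 1/2; 5/8; 21/32; 43/64]  R=[87/128; 11/16; 3/4; 1]  so 173/256
val_10 [brbrbrbbrr]  L=[0; 1/2; 5/8; 21/32; 43/64]  R=[173/256; 87/128; 11/16; 3/4; 1]  so 345/512
val_11 [brbrbrbbrrb]  L=[0; 1/2; 5/8; 21/32; 43/64; 345/512]  R=[173/256; 87/128; 11/16; 3/4; 1]  so 691/1024
val_12 [brbrbrbbrrbr]  L=[0; 1/2; 5/8; 21/32; 43/64; 345/512]  R=[691/1024; 173/256; 87/128; 11/16; 3/4; 1]  so 1381/2048
val_13 [brbrbrbbrrbrb]  L=[0; 1/2; 5/8; 21/32; 43/64; 345/512; 1381/2048]  R=[691/1024; 173/256; 87/128; 11/16; 3/4; 1]  so 2763/4096
val_14 [brbrbrbbrrbrbb]  L=[0; 1/2; 5/8; 21/32; 43/64; 345/512; 1381/2048; 2763/4096]  R=[691/1024; 173/256; 87/128; 11/16; 3/4; 1]  so 5527/8192
val_15 [brbrbrbbrrbrbbb]  L=[0; 1/2; 5/8; 21/32; 43/64; 345/512; 1381/2048; 2763/4096; 5527/8192]  R=[691/1024; 173/256; 87/128; 11/16; 3/4; 1]  so 11055/16384

11055/16384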